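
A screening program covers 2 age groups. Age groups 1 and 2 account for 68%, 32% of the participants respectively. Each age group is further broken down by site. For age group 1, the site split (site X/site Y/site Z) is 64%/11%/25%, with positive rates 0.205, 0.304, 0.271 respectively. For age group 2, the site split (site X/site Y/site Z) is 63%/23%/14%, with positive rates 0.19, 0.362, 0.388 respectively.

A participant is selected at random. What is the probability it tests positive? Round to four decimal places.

P(T) ≈ 0.2404

P(T|1) = 0.64·0.205 + 0.11·0.304 + 0.25·0.271 = 0.1312 + 0.03344 + 0.06775 = 0.23239
P(T|2) = 0.63·0.19 + 0.23·0.362 + 0.14·0.388 = 0.1197 + 0.08326 + 0.05432 = 0.25728
By total probability over the outer partition,
P(T) = 0.68·0.23239 + 0.32·0.25728
      = 0.1580252 + 0.0823296 = 0.2403548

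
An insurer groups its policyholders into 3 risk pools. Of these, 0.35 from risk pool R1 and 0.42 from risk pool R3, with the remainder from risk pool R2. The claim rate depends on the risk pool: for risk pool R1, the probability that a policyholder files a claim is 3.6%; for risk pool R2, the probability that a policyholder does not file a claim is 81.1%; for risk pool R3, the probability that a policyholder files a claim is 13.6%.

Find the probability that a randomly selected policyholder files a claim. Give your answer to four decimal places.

0.1132

P(R2) = 1 − (0.35 + 0.42) = 0.23.
P(C|R2) = 1 − 0.811 = 0.189.
By the law of total probability,
P(C) = P(C|R1)·P(R1) + P(C|R2)·P(R2) + P(C|R3)·P(R3)
      = 0.036·0.35 + 0.189·0.23 + 0.136·0.42
      = 0.0126 + 0.04347 + 0.05712 = 0.11319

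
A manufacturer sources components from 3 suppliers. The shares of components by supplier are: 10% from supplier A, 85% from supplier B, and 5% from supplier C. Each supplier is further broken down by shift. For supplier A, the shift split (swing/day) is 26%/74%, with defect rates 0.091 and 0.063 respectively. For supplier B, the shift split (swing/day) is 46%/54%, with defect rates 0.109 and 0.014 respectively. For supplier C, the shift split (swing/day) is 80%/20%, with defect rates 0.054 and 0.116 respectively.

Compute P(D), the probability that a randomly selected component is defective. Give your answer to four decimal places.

P(D) ≈ 0.0594

P(D|A) = 0.26·0.091 + 0.74·0.063 = 0.02366 + 0.04662 = 0.07028
P(D|B) = 0.46·0.109 + 0.54·0.014 = 0.05014 + 0.00756 = 0.0577
P(D|C) = 0.8·0.054 + 0.2·0.116 = 0.0432 + 0.0232 = 0.0664
By total probability over the outer partition,
P(D) = 0.1·0.07028 + 0.85·0.0577 + 0.05·0.0664
      = 0.007028 + 0.049045 + 0.00332 = 0.059393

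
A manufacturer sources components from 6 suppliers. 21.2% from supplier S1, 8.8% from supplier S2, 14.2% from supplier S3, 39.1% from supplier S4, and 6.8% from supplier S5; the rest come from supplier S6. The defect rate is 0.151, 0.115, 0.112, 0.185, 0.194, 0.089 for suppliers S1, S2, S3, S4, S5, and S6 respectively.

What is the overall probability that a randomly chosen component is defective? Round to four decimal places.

P(S6) = 1 − (0.212 + 0.088 + 0.142 + 0.391 + 0.068) = 0.099.
By the law of total probability,
P(D) = P(D|S1)·P(S1) + P(D|S2)·P(S2) + P(D|S3)·P(S3) + P(D|S4)·P(S4) + P(D|S5)·P(S5) + P(D|S6)·P(S6)
      = 0.151·0.212 + 0.115·0.088 + 0.112·0.142 + 0.185·0.391 + 0.194·0.068 + 0.089·0.099
      = 0.032012 + 0.01012 + 0.015904 + 0.072335 + 0.013192 + 0.008811 = 0.152374

P(D) ≈ 0.1524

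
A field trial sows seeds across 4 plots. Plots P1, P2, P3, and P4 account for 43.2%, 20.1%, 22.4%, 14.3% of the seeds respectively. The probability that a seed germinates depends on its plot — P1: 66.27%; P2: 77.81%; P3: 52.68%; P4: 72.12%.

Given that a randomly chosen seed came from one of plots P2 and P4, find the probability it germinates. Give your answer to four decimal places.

P(G|S) ≈ 0.7544

Let S = {P2, P4}.
P(S) = 0.201 + 0.143 = 0.344.
P(G ∩ S) = 0.7781·0.201 + 0.7212·0.143 = 0.1563981 + 0.1031316 = 0.2595297.
P(G | S) = 0.2595297 / 0.344 = 0.754447…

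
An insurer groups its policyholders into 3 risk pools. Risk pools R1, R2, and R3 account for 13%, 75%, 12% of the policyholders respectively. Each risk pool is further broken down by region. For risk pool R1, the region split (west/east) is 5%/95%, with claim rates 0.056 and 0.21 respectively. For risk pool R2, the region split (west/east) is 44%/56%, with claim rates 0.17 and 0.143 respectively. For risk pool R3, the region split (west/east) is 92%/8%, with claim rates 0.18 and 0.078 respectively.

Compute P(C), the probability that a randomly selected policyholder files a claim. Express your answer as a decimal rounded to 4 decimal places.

P(C) ≈ 0.1631

P(C|R1) = 0.05·0.056 + 0.95·0.21 = 0.0028 + 0.1995 = 0.2023
P(C|R2) = 0.44·0.17 + 0.56·0.143 = 0.0748 + 0.08008 = 0.15488
P(C|R3) = 0.92·0.18 + 0.08·0.078 = 0.1656 + 0.00624 = 0.17184
Then overall,
P(C) = 0.13·0.2023 + 0.75·0.15488 + 0.12·0.17184
      = 0.026299 + 0.11616 + 0.0206208 = 0.1630798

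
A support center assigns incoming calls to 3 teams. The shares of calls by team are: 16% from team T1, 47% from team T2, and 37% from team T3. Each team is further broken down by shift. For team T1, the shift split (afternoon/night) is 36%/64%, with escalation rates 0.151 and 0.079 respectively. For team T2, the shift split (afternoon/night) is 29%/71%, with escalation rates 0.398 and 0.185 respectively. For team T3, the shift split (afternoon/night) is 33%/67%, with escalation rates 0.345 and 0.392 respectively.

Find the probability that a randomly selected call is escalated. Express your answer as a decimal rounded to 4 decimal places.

P(E|T1) = 0.36·0.151 + 0.64·0.079 = 0.05436 + 0.05056 = 0.10492
P(E|T2) = 0.29·0.398 + 0.71·0.185 = 0.11542 + 0.13135 = 0.24677
P(E|T3) = 0.33·0.345 + 0.67·0.392 = 0.11385 + 0.26264 = 0.37649
By total probability over the outer partition,
P(E) = 0.16·0.10492 + 0.47·0.24677 + 0.37·0.37649
      = 0.0167872 + 0.1159819 + 0.1393013 = 0.2720704

0.2721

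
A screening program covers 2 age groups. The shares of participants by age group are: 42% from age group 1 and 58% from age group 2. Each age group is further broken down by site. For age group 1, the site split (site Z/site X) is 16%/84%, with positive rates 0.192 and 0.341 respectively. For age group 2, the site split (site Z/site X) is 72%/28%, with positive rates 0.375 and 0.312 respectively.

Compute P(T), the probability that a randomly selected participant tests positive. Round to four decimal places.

P(T|1) = 0.16·0.192 + 0.84·0.341 = 0.03072 + 0.28644 = 0.31716
P(T|2) = 0.72·0.375 + 0.28·0.312 = 0.27 + 0.08736 = 0.35736
Then overall,
P(T) = 0.42·0.31716 + 0.58·0.35736
      = 0.1332072 + 0.2072688 = 0.340476

P(T) ≈ 0.3405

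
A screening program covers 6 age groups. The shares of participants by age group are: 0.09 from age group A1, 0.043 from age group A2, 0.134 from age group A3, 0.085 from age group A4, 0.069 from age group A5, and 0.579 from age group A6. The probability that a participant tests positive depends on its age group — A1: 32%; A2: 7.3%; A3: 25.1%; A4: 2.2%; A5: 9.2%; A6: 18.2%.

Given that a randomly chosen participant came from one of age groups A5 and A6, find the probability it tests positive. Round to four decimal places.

Let S = {A5, A6}.
P(S) = 0.069 + 0.579 = 0.648.
P(T ∩ S) = 0.092·0.069 + 0.182·0.579 = 0.006348 + 0.105378 = 0.111726.
P(T | S) = 0.111726 / 0.648 = 0.172417…

0.1724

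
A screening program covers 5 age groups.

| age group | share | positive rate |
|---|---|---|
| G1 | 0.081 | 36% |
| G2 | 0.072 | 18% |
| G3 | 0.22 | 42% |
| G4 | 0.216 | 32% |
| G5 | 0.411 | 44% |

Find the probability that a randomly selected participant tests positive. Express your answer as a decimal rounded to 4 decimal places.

0.3845

Using total probability over the partition,
P(T) = P(T|G1)·P(G1) + P(T|G2)·P(G2) + P(T|G3)·P(G3) + P(T|G4)·P(G4) + P(T|G5)·P(G5)
      = 0.36·0.081 + 0.18·0.072 + 0.42·0.22 + 0.32·0.216 + 0.44·0.411
      = 0.02916 + 0.01296 + 0.0924 + 0.06912 + 0.18084 = 0.38448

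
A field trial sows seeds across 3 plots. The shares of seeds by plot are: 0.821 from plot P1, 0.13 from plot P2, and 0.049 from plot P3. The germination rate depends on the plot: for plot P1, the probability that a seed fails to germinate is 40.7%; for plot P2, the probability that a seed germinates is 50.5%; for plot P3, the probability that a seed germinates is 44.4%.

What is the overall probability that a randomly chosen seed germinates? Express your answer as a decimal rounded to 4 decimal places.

P(G|P1) = 1 − 0.407 = 0.593.
P(G) = P(G|P1)·P(P1) + P(G|P2)·P(P2) + P(G|P3)·P(P3)
      = 0.593·0.821 + 0.505·0.13 + 0.444·0.049
      = 0.486853 + 0.06565 + 0.021756 = 0.574259

P(G) ≈ 0.5743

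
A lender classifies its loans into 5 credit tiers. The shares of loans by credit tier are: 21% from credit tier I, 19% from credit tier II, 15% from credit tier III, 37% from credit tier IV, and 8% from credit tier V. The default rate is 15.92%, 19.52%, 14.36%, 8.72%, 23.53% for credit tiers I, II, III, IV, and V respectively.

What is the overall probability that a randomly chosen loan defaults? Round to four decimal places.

0.1431

By the law of total probability,
P(D) = P(D|I)·P(I) + P(D|II)·P(II) + P(D|III)·P(III) + P(D|IV)·P(IV) + P(D|V)·P(V)
      = 0.1592·0.21 + 0.1952·0.19 + 0.1436·0.15 + 0.0872·0.37 + 0.2353·0.08
      = 0.033432 + 0.037088 + 0.02154 + 0.032264 + 0.018824 = 0.143148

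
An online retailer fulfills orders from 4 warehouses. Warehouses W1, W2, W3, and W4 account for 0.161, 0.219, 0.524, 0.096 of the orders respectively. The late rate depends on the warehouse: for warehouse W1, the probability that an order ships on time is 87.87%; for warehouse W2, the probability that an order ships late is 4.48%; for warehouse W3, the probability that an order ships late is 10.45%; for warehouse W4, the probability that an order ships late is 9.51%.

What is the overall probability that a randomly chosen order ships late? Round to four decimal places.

P(L) ≈ 0.0932

P(L|W1) = 1 − 0.8787 = 0.1213.
P(L) = P(L|W1)·P(W1) + P(L|W2)·P(W2) + P(L|W3)·P(W3) + P(L|W4)·P(W4)
      = 0.1213·0.161 + 0.0448·0.219 + 0.1045·0.524 + 0.0951·0.096
      = 0.0195293 + 0.0098112 + 0.054758 + 0.0091296 = 0.0932281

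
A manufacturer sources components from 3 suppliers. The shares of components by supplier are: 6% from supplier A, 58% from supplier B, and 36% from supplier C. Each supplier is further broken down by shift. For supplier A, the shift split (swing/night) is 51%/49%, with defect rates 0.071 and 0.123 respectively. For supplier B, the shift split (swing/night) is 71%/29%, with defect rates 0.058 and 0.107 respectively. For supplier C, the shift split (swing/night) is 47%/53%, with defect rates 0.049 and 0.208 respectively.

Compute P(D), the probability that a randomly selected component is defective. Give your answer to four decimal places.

0.0956

P(D|A) = 0.51·0.071 + 0.49·0.123 = 0.03621 + 0.06027 = 0.09648
P(D|B) = 0.71·0.058 + 0.29·0.107 = 0.04118 + 0.03103 = 0.07221
P(D|C) = 0.47·0.049 + 0.53·0.208 = 0.02303 + 0.11024 = 0.13327
Then overall,
P(D) = 0.06·0.09648 + 0.58·0.07221 + 0.36·0.13327
      = 0.0057888 + 0.0418818 + 0.0479772 = 0.0956478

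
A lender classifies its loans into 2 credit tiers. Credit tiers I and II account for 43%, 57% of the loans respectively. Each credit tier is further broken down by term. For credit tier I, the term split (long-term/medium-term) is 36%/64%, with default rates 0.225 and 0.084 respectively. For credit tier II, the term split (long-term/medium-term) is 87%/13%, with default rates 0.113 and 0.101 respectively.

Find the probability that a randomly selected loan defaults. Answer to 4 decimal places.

P(D) ≈ 0.1215

P(D|I) = 0.36·0.225 + 0.64·0.084 = 0.081 + 0.05376 = 0.13476
P(D|II) = 0.87·0.113 + 0.13·0.101 = 0.09831 + 0.01313 = 0.11144
Then overall,
P(D) = 0.43·0.13476 + 0.57·0.11144
      = 0.0579468 + 0.0635208 = 0.1214676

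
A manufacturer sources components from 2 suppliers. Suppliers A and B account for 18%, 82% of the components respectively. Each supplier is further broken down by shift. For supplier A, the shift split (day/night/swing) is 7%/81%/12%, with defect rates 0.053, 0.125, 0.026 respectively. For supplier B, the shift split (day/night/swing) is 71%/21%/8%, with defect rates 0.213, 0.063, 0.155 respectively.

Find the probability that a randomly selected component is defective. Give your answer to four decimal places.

P(D) ≈ 0.1645

P(D|A) = 0.07·0.053 + 0.81·0.125 + 0.12·0.026 = 0.00371 + 0.10125 + 0.00312 = 0.10808
P(D|B) = 0.71·0.213 + 0.21·0.063 + 0.08·0.155 = 0.15123 + 0.01323 + 0.0124 = 0.17686
Then overall,
P(D) = 0.18·0.10808 + 0.82·0.17686
      = 0.0194544 + 0.1450252 = 0.1644796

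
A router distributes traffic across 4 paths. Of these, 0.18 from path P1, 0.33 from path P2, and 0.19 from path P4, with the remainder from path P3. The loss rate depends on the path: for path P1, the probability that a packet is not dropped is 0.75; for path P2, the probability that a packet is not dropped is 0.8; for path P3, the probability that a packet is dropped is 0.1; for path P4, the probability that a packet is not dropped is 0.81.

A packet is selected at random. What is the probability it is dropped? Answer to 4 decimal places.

P(P3) = 1 − (0.18 + 0.33 + 0.19) = 0.3.
P(L|P1) = 1 − 0.75 = 0.25.
P(L|P2) = 1 − 0.8 = 0.2.
P(L|P4) = 1 − 0.81 = 0.19.
P(L) = P(L|P1)·P(P1) + P(L|P2)·P(P2) + P(L|P3)·P(P3) + P(L|P4)·P(P4)
      = 0.25·0.18 + 0.2·0.33 + 0.1·0.3 + 0.19·0.19
      = 0.045 + 0.066 + 0.03 + 0.0361 = 0.1771

P(L) ≈ 0.1771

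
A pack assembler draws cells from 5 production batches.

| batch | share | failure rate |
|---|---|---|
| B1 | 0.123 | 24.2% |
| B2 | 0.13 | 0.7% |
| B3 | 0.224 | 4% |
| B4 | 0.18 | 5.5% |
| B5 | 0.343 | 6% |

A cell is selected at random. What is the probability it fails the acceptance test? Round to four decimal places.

By the law of total probability,
P(F) = P(F|B1)·P(B1) + P(F|B2)·P(B2) + P(F|B3)·P(B3) + P(F|B4)·P(B4) + P(F|B5)·P(B5)
      = 0.242·0.123 + 0.007·0.13 + 0.04·0.224 + 0.055·0.18 + 0.06·0.343
      = 0.029766 + 0.00091 + 0.00896 + 0.0099 + 0.02058 = 0.070116

0.0701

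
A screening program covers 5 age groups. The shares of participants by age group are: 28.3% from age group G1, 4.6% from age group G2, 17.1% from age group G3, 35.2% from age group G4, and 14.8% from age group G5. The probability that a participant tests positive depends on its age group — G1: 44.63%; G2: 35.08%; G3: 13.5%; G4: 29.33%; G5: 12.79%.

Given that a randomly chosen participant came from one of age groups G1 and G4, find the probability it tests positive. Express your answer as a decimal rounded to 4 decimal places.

0.3615

Let S = {G1, G4}.
P(S) = 0.283 + 0.352 = 0.635.
P(T ∩ S) = 0.4463·0.283 + 0.2933·0.352 = 0.1263029 + 0.1032416 = 0.2295445.
P(T | S) = 0.2295445 / 0.635 = 0.361487…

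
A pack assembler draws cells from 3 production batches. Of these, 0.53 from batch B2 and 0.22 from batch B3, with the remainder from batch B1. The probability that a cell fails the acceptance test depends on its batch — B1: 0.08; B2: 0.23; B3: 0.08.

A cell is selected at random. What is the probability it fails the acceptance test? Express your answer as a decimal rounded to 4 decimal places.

P(F) ≈ 0.1595

P(B1) = 1 − (0.53 + 0.22) = 0.25.
Using total probability over the partition,
P(F) = P(F|B1)·P(B1) + P(F|B2)·P(B2) + P(F|B3)·P(B3)
      = 0.08·0.25 + 0.23·0.53 + 0.08·0.22
      = 0.02 + 0.1219 + 0.0176 = 0.1595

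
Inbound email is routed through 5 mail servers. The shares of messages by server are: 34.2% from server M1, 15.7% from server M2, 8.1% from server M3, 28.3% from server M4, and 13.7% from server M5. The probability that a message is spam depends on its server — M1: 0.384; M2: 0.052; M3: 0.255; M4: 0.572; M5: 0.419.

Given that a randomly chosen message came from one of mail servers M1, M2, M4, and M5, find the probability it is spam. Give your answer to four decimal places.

Let J = {M1, M2, M4, M5}.
P(J) = 0.342 + 0.157 + 0.283 + 0.137 = 0.919.
P(S ∩ J) = 0.384·0.342 + 0.052·0.157 + 0.572·0.283 + 0.419·0.137 = 0.131328 + 0.008164 + 0.161876 + 0.057403 = 0.358771.
P(S | J) = 0.358771 / 0.919 = 0.390393…

P(S|J) ≈ 0.3904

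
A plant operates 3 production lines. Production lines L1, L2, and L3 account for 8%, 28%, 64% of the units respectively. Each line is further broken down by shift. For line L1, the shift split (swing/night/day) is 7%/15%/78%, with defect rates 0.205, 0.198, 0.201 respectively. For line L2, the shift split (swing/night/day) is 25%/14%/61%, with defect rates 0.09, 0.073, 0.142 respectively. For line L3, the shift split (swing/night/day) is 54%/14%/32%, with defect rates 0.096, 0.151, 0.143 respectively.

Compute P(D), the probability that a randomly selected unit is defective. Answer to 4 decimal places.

P(D) ≈ 0.1255

P(D|L1) = 0.07·0.205 + 0.15·0.198 + 0.78·0.201 = 0.01435 + 0.0297 + 0.15678 = 0.20083
P(D|L2) = 0.25·0.09 + 0.14·0.073 + 0.61·0.142 = 0.0225 + 0.01022 + 0.08662 = 0.11934
P(D|L3) = 0.54·0.096 + 0.14·0.151 + 0.32·0.143 = 0.05184 + 0.02114 + 0.04576 = 0.11874
Then overall,
P(D) = 0.08·0.20083 + 0.28·0.11934 + 0.64·0.11874
      = 0.0160664 + 0.0334152 + 0.0759936 = 0.1254752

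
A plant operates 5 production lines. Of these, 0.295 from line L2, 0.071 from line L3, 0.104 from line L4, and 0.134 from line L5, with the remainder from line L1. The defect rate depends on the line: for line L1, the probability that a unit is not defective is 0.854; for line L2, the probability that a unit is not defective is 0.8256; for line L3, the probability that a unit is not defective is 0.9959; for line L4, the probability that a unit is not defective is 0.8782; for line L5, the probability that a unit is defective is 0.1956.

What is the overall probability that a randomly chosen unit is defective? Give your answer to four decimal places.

P(L1) = 1 − (0.295 + 0.071 + 0.104 + 0.134) = 0.396.
P(D|L1) = 1 − 0.854 = 0.146.
P(D|L2) = 1 − 0.8256 = 0.1744.
P(D|L3) = 1 − 0.9959 = 0.0041.
P(D|L4) = 1 − 0.8782 = 0.1218.
P(D) = P(D|L1)·P(L1) + P(D|L2)·P(L2) + P(D|L3)·P(L3) + P(D|L4)·P(L4) + P(D|L5)·P(L5)
      = 0.146·0.396 + 0.1744·0.295 + 0.0041·0.071 + 0.1218·0.104 + 0.1956·0.134
      = 0.057816 + 0.051448 + 0.0002911 + 0.0126672 + 0.0262104 = 0.1484327

P(D) ≈ 0.1484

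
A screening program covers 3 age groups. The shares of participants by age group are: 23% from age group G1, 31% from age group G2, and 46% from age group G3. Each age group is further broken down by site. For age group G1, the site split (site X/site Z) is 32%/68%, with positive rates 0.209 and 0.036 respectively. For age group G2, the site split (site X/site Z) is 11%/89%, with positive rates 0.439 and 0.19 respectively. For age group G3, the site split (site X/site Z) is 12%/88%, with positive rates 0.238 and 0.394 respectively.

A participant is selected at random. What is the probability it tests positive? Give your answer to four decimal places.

P(T|G1) = 0.32·0.209 + 0.68·0.036 = 0.06688 + 0.02448 = 0.09136
P(T|G2) = 0.11·0.439 + 0.89·0.19 = 0.04829 + 0.1691 = 0.21739
P(T|G3) = 0.12·0.238 + 0.88·0.394 = 0.02856 + 0.34672 = 0.37528
Then overall,
P(T) = 0.23·0.09136 + 0.31·0.21739 + 0.46·0.37528
      = 0.0210128 + 0.0673909 + 0.1726288 = 0.2610325

0.2610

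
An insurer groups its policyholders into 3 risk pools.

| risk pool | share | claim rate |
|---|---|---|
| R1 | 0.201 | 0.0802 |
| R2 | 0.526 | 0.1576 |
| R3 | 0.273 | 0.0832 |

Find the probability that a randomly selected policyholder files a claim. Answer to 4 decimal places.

Summing over the partition,
P(C) = P(C|R1)·P(R1) + P(C|R2)·P(R2) + P(C|R3)·P(R3)
      = 0.0802·0.201 + 0.1576·0.526 + 0.0832·0.273
      = 0.0161202 + 0.0828976 + 0.0227136 = 0.1217314

P(C) ≈ 0.1217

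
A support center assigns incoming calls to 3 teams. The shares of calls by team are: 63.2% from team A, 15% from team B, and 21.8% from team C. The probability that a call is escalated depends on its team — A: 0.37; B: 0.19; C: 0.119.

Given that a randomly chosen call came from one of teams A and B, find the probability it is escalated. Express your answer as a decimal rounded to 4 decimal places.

Let S = {A, B}.
P(S) = 0.632 + 0.15 = 0.782.
P(E ∩ S) = 0.37·0.632 + 0.19·0.15 = 0.23384 + 0.0285 = 0.26234.
P(E | S) = 0.26234 / 0.782 = 0.335473…

0.3355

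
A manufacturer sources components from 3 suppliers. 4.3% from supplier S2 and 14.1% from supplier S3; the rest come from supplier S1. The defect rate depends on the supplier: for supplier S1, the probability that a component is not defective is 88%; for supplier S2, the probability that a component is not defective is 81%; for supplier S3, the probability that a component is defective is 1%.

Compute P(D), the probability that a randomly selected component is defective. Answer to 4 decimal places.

0.1075

P(S1) = 1 − (0.043 + 0.141) = 0.816.
P(D|S1) = 1 − 0.88 = 0.12.
P(D|S2) = 1 − 0.81 = 0.19.
P(D) = P(D|S1)·P(S1) + P(D|S2)·P(S2) + P(D|S3)·P(S3)
      = 0.12·0.816 + 0.19·0.043 + 0.01·0.141
      = 0.09792 + 0.00817 + 0.00141 = 0.1075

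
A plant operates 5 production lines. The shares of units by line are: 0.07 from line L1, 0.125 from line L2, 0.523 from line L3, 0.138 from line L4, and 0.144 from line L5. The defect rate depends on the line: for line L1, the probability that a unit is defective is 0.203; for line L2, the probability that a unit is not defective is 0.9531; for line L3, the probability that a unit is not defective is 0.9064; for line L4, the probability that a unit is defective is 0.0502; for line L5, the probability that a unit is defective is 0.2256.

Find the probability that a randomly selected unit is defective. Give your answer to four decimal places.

P(D|L2) = 1 − 0.9531 = 0.0469.
P(D|L3) = 1 − 0.9064 = 0.0936.
P(D) = P(D|L1)·P(L1) + P(D|L2)·P(L2) + P(D|L3)·P(L3) + P(D|L4)·P(L4) + P(D|L5)·P(L5)
      = 0.203·0.07 + 0.0469·0.125 + 0.0936·0.523 + 0.0502·0.138 + 0.2256·0.144
      = 0.01421 + 0.0058625 + 0.0489528 + 0.0069276 + 0.0324864 = 0.1084393

P(D) ≈ 0.1084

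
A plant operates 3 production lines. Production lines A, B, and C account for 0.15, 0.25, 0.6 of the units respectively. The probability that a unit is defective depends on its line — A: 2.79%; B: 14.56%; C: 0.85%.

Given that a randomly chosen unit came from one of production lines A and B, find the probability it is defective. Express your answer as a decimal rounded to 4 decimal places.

0.1015

Let S = {A, B}.
P(S) = 0.15 + 0.25 = 0.4.
P(D ∩ S) = 0.0279·0.15 + 0.1456·0.25 = 0.004185 + 0.0364 = 0.040585.
P(D | S) = 0.040585 / 0.4 = 0.101463…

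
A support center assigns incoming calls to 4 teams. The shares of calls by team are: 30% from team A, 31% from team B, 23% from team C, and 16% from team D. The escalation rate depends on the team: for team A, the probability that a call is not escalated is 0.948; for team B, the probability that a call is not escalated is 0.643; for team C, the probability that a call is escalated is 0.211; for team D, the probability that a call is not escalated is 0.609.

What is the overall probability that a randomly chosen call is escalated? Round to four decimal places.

P(E|A) = 1 − 0.948 = 0.052.
P(E|B) = 1 − 0.643 = 0.357.
P(E|D) = 1 − 0.609 = 0.391.
P(E) = P(E|A)·P(A) + P(E|B)·P(B) + P(E|C)·P(C) + P(E|D)·P(D)
      = 0.052·0.3 + 0.357·0.31 + 0.211·0.23 + 0.391·0.16
      = 0.0156 + 0.11067 + 0.04853 + 0.06256 = 0.23736

0.2374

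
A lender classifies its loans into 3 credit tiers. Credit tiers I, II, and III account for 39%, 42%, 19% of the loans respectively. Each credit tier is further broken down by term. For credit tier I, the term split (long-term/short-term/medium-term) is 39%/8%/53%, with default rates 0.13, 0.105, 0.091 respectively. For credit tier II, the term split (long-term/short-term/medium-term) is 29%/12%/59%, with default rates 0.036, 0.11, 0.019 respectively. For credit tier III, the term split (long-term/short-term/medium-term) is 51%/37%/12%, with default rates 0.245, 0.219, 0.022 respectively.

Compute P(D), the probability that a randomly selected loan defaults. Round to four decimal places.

P(D) ≈ 0.0961

P(D|I) = 0.39·0.13 + 0.08·0.105 + 0.53·0.091 = 0.0507 + 0.0084 + 0.04823 = 0.10733
P(D|II) = 0.29·0.036 + 0.12·0.11 + 0.59·0.019 = 0.01044 + 0.0132 + 0.01121 = 0.03485
P(D|III) = 0.51·0.245 + 0.37·0.219 + 0.12·0.022 = 0.12495 + 0.08103 + 0.00264 = 0.20862
Then overall,
P(D) = 0.39·0.10733 + 0.42·0.03485 + 0.19·0.20862
      = 0.0418587 + 0.014637 + 0.0396378 = 0.0961335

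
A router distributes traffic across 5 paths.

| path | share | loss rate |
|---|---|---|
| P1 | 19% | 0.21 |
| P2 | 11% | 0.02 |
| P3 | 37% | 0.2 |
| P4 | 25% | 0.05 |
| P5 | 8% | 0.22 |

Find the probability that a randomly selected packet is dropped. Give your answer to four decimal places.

Using total probability over the partition,
P(L) = P(L|P1)·P(P1) + P(L|P2)·P(P2) + P(L|P3)·P(P3) + P(L|P4)·P(P4) + P(L|P5)·P(P5)
      = 0.21·0.19 + 0.02·0.11 + 0.2·0.37 + 0.05·0.25 + 0.22·0.08
      = 0.0399 + 0.0022 + 0.074 + 0.0125 + 0.0176 = 0.1462

P(L) ≈ 0.1462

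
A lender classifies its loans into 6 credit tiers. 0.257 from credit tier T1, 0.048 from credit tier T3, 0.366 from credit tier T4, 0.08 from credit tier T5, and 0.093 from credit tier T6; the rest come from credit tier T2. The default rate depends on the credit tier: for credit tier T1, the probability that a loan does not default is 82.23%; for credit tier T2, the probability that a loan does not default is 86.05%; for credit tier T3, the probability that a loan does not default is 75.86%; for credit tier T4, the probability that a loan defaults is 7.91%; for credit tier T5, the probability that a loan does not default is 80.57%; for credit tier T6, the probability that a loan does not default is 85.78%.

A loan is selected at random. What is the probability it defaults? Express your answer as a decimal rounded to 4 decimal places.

P(T2) = 1 − (0.257 + 0.048 + 0.366 + 0.08 + 0.093) = 0.156.
P(D|T1) = 1 − 0.8223 = 0.1777.
P(D|T2) = 1 − 0.8605 = 0.1395.
P(D|T3) = 1 − 0.7586 = 0.2414.
P(D|T5) = 1 − 0.8057 = 0.1943.
P(D|T6) = 1 − 0.8578 = 0.1422.
P(D) = P(D|T1)·P(T1) + P(D|T2)·P(T2) + P(D|T3)·P(T3) + P(D|T4)·P(T4) + P(D|T5)·P(T5) + P(D|T6)·P(T6)
      = 0.1777·0.257 + 0.1395·0.156 + 0.2414·0.048 + 0.0791·0.366 + 0.1943·0.08 + 0.1422·0.093
      = 0.0456689 + 0.021762 + 0.0115872 + 0.0289506 + 0.015544 + 0.0132246 = 0.1367373

P(D) ≈ 0.1367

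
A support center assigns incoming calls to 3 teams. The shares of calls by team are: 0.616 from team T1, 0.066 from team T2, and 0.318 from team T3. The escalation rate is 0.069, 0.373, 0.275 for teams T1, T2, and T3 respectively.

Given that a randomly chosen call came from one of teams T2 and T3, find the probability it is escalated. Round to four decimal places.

Let S = {T2, T3}.
P(S) = 0.066 + 0.318 = 0.384.
P(E ∩ S) = 0.373·0.066 + 0.275·0.318 = 0.024618 + 0.08745 = 0.112068.
P(E | S) = 0.112068 / 0.384 = 0.291844…

P(E|S) ≈ 0.2918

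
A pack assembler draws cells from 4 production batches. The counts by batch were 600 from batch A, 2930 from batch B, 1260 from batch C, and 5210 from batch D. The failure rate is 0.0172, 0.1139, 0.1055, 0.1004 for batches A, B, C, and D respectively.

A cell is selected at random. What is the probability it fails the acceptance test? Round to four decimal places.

Total: 600 + 2930 + 1260 + 5210 = 10000.
P(A) = 600/10000 = 0.06. P(B) = 2930/10000 = 0.293. P(C) = 1260/10000 = 0.126. P(D) = 5210/10000 = 0.521.
P(F) = P(F|A)·P(A) + P(F|B)·P(B) + P(F|C)·P(C) + P(F|D)·P(D)
      = 0.0172·0.06 + 0.1139·0.293 + 0.1055·0.126 + 0.1004·0.521
      = 0.001032 + 0.0333727 + 0.013293 + 0.0523084 = 0.1000061

P(F) ≈ 0.1000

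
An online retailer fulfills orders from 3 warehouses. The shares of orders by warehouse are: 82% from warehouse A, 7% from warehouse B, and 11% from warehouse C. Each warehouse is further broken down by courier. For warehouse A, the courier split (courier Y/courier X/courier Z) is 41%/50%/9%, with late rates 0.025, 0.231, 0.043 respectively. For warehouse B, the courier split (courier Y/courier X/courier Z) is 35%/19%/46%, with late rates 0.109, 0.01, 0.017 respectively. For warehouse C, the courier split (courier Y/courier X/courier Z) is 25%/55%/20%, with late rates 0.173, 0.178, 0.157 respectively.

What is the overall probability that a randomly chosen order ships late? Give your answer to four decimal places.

P(L) ≈ 0.1286

P(L|A) = 0.41·0.025 + 0.5·0.231 + 0.09·0.043 = 0.01025 + 0.1155 + 0.00387 = 0.12962
P(L|B) = 0.35·0.109 + 0.19·0.01 + 0.46·0.017 = 0.03815 + 0.0019 + 0.00782 = 0.04787
P(L|C) = 0.25·0.173 + 0.55·0.178 + 0.2·0.157 = 0.04325 + 0.0979 + 0.0314 = 0.17255
By total probability over the outer partition,
P(L) = 0.82·0.12962 + 0.07·0.04787 + 0.11·0.17255
      = 0.1062884 + 0.0033509 + 0.0189805 = 0.1286198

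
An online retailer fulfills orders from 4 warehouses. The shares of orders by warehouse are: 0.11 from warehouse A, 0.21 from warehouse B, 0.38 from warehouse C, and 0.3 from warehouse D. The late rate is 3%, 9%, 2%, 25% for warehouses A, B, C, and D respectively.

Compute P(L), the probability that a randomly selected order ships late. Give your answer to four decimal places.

Using total probability over the partition,
P(L) = P(L|A)·P(A) + P(L|B)·P(B) + P(L|C)·P(C) + P(L|D)·P(D)
      = 0.03·0.11 + 0.09·0.21 + 0.02·0.38 + 0.25·0.3
      = 0.0033 + 0.0189 + 0.0076 + 0.075 = 0.1048

0.1048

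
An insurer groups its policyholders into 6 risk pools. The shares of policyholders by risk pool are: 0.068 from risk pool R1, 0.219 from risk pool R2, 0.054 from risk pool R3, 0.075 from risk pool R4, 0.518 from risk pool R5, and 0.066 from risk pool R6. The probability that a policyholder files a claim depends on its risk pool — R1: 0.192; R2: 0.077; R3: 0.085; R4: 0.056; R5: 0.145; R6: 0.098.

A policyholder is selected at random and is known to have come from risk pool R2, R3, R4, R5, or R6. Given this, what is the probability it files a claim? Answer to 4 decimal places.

P(C|S) ≈ 0.1151

Let S = {R2, R3, R4, R5, R6}.
P(S) = 0.219 + 0.054 + 0.075 + 0.518 + 0.066 = 0.932.
P(C ∩ S) = 0.077·0.219 + 0.085·0.054 + 0.056·0.075 + 0.145·0.518 + 0.098·0.066 = 0.016863 + 0.00459 + 0.0042 + 0.07511 + 0.006468 = 0.107231.
P(C | S) = 0.107231 / 0.932 = 0.115055…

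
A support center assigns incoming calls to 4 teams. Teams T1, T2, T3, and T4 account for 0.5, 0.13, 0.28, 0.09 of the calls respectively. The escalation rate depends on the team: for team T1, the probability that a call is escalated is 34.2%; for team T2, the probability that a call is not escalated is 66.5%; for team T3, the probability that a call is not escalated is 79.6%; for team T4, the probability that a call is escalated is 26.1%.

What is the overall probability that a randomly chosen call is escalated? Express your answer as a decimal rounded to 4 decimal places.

P(E|T2) = 1 − 0.665 = 0.335.
P(E|T3) = 1 − 0.796 = 0.204.
P(E) = P(E|T1)·P(T1) + P(E|T2)·P(T2) + P(E|T3)·P(T3) + P(E|T4)·P(T4)
      = 0.342·0.5 + 0.335·0.13 + 0.204·0.28 + 0.261·0.09
      = 0.171 + 0.04355 + 0.05712 + 0.02349 = 0.29516

0.2952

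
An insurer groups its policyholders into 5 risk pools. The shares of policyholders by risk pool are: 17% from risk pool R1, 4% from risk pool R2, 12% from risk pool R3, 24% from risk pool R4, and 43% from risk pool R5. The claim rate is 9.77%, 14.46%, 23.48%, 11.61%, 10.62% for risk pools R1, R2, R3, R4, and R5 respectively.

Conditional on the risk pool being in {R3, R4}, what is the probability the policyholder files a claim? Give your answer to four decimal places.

Let S = {R3, R4}.
P(S) = 0.12 + 0.24 = 0.36.
P(C ∩ S) = 0.2348·0.12 + 0.1161·0.24 = 0.028176 + 0.027864 = 0.05604.
P(C | S) = 0.05604 / 0.36 = 0.155667…

0.1557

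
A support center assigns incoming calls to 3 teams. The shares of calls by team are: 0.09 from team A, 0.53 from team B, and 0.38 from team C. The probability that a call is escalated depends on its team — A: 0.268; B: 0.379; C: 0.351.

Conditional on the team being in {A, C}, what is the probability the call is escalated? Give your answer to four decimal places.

0.3351

Let S = {A, C}.
P(S) = 0.09 + 0.38 = 0.47.
P(E ∩ S) = 0.268·0.09 + 0.351·0.38 = 0.02412 + 0.13338 = 0.1575.
P(E | S) = 0.1575 / 0.47 = 0.335106…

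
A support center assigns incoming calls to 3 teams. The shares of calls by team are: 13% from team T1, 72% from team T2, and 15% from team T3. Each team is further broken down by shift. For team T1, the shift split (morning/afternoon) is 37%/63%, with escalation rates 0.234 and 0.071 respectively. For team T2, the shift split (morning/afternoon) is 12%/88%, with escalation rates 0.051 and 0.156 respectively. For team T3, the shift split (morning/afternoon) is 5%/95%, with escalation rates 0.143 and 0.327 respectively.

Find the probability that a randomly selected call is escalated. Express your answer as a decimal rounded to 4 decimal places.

0.1680

P(E|T1) = 0.37·0.234 + 0.63·0.071 = 0.08658 + 0.04473 = 0.13131
P(E|T2) = 0.12·0.051 + 0.88·0.156 = 0.00612 + 0.13728 = 0.1434
P(E|T3) = 0.05·0.143 + 0.95·0.327 = 0.00715 + 0.31065 = 0.3178
By total probability over the outer partition,
P(E) = 0.13·0.13131 + 0.72·0.1434 + 0.15·0.3178
      = 0.0170703 + 0.103248 + 0.04767 = 0.1679883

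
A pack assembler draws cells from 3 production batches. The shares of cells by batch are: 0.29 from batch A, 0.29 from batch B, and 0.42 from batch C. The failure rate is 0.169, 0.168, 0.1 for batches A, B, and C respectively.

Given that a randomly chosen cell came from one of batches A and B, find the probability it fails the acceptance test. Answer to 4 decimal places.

Let S = {A, B}.
P(S) = 0.29 + 0.29 = 0.58.
P(F ∩ S) = 0.169·0.29 + 0.168·0.29 = 0.04901 + 0.04872 = 0.09773.
P(F | S) = 0.09773 / 0.58 = 0.168500…

0.1685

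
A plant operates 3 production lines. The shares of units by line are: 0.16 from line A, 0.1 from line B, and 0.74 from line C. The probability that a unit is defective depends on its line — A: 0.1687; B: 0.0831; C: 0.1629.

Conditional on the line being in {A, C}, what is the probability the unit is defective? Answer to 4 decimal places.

P(D|S) ≈ 0.1639

Let S = {A, C}.
P(S) = 0.16 + 0.74 = 0.9.
P(D ∩ S) = 0.1687·0.16 + 0.1629·0.74 = 0.026992 + 0.120546 = 0.147538.
P(D | S) = 0.147538 / 0.9 = 0.163931…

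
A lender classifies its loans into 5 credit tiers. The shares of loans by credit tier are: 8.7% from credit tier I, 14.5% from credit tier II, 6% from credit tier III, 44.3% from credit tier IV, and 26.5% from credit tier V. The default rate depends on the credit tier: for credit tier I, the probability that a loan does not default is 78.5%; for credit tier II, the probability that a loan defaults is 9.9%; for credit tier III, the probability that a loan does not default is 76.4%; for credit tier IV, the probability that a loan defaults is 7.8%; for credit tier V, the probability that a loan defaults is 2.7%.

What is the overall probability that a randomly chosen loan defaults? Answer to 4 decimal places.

P(D) ≈ 0.0889

P(D|I) = 1 − 0.785 = 0.215.
P(D|III) = 1 − 0.764 = 0.236.
By the law of total probability,
P(D) = P(D|I)·P(I) + P(D|II)·P(II) + P(D|III)·P(III) + P(D|IV)·P(IV) + P(D|V)·P(V)
      = 0.215·0.087 + 0.099·0.145 + 0.236·0.06 + 0.078·0.443 + 0.027·0.265
      = 0.018705 + 0.014355 + 0.01416 + 0.034554 + 0.007155 = 0.088929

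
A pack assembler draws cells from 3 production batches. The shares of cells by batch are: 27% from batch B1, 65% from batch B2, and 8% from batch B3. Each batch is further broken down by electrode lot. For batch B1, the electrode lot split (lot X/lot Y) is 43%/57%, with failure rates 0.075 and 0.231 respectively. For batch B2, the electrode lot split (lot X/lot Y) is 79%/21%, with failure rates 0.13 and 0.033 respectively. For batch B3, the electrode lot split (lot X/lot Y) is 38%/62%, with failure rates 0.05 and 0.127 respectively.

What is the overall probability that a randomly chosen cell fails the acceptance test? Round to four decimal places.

P(F|B1) = 0.43·0.075 + 0.57·0.231 = 0.03225 + 0.13167 = 0.16392
P(F|B2) = 0.79·0.13 + 0.21·0.033 = 0.1027 + 0.00693 = 0.10963
P(F|B3) = 0.38·0.05 + 0.62·0.127 = 0.019 + 0.07874 = 0.09774
Then overall,
P(F) = 0.27·0.16392 + 0.65·0.10963 + 0.08·0.09774
      = 0.0442584 + 0.0712595 + 0.0078192 = 0.1233371

P(F) ≈ 0.1233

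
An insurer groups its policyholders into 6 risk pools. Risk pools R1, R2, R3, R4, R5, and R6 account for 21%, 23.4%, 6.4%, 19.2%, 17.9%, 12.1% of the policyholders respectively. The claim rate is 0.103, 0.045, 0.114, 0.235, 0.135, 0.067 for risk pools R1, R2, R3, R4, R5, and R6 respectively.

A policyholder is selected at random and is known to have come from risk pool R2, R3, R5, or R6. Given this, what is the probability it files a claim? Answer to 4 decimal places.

Let S = {R2, R3, R5, R6}.
P(S) = 0.234 + 0.064 + 0.179 + 0.121 = 0.598.
P(C ∩ S) = 0.045·0.234 + 0.114·0.064 + 0.135·0.179 + 0.067·0.121 = 0.01053 + 0.007296 + 0.024165 + 0.008107 = 0.050098.
P(C | S) = 0.050098 / 0.598 = 0.083776…

P(C|S) ≈ 0.0838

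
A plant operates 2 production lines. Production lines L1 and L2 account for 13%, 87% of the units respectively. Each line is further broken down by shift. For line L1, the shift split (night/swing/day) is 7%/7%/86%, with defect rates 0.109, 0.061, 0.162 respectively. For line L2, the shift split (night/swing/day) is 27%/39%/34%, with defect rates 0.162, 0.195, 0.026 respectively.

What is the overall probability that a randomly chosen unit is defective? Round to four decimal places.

P(D|L1) = 0.07·0.109 + 0.07·0.061 + 0.86·0.162 = 0.00763 + 0.00427 + 0.13932 = 0.15122
P(D|L2) = 0.27·0.162 + 0.39·0.195 + 0.34·0.026 = 0.04374 + 0.07605 + 0.00884 = 0.12863
By total probability over the outer partition,
P(D) = 0.13·0.15122 + 0.87·0.12863
      = 0.0196586 + 0.1119081 = 0.1315667

P(D) ≈ 0.1316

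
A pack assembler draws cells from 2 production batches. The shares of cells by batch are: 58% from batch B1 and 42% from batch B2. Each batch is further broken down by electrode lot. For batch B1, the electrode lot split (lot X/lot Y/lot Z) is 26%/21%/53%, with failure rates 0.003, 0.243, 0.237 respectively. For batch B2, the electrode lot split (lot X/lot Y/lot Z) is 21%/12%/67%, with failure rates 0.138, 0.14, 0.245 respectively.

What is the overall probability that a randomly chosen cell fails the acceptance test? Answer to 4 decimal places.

0.1911

P(F|B1) = 0.26·0.003 + 0.21·0.243 + 0.53·0.237 = 0.00078 + 0.05103 + 0.12561 = 0.17742
P(F|B2) = 0.21·0.138 + 0.12·0.14 + 0.67·0.245 = 0.02898 + 0.0168 + 0.16415 = 0.20993
Then overall,
P(F) = 0.58·0.17742 + 0.42·0.20993
      = 0.1029036 + 0.0881706 = 0.1910742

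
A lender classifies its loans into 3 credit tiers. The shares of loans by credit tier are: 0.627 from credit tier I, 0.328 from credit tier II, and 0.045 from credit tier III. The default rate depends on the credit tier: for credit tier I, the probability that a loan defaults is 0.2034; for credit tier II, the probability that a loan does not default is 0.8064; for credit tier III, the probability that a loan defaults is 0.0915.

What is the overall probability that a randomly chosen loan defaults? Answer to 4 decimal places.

P(D) ≈ 0.1952

P(D|II) = 1 − 0.8064 = 0.1936.
P(D) = P(D|I)·P(I) + P(D|II)·P(II) + P(D|III)·P(III)
      = 0.2034·0.627 + 0.1936·0.328 + 0.0915·0.045
      = 0.1275318 + 0.0635008 + 0.0041175 = 0.1951501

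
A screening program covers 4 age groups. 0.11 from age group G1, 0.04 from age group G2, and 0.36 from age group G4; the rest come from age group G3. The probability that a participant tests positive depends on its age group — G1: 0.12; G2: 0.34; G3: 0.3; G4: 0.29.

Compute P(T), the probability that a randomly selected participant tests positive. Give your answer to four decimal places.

P(G3) = 1 − (0.11 + 0.04 + 0.36) = 0.49.
P(T) = P(T|G1)·P(G1) + P(T|G2)·P(G2) + P(T|G3)·P(G3) + P(T|G4)·P(G4)
      = 0.12·0.11 + 0.34·0.04 + 0.3·0.49 + 0.29·0.36
      = 0.0132 + 0.0136 + 0.147 + 0.1044 = 0.2782

0.2782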